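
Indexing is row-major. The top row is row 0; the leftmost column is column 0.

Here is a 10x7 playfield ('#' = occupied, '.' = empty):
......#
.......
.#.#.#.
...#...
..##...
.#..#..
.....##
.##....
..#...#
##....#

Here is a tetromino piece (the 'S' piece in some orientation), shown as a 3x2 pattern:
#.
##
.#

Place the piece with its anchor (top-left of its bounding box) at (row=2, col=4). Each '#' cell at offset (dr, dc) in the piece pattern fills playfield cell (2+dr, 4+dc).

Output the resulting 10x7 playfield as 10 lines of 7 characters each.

Answer: ......#
.......
.#.###.
...###.
..##.#.
.#..#..
.....##
.##....
..#...#
##....#

Derivation:
Fill (2+0,4+0) = (2,4)
Fill (2+1,4+0) = (3,4)
Fill (2+1,4+1) = (3,5)
Fill (2+2,4+1) = (4,5)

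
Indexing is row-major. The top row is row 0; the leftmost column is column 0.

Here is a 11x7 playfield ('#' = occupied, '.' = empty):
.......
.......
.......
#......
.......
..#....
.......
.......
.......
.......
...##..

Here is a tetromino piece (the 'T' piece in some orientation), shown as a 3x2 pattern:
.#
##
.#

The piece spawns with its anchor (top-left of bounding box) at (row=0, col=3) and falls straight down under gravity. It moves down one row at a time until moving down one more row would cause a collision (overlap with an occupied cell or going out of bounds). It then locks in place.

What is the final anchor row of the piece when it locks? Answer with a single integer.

Answer: 7

Derivation:
Spawn at (row=0, col=3). Try each row:
  row 0: fits
  row 1: fits
  row 2: fits
  row 3: fits
  row 4: fits
  row 5: fits
  row 6: fits
  row 7: fits
  row 8: blocked -> lock at row 7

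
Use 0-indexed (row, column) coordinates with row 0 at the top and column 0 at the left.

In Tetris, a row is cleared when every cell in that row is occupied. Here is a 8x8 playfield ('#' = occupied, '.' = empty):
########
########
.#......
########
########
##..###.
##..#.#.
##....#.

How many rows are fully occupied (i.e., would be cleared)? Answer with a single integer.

Check each row:
  row 0: 0 empty cells -> FULL (clear)
  row 1: 0 empty cells -> FULL (clear)
  row 2: 7 empty cells -> not full
  row 3: 0 empty cells -> FULL (clear)
  row 4: 0 empty cells -> FULL (clear)
  row 5: 3 empty cells -> not full
  row 6: 4 empty cells -> not full
  row 7: 5 empty cells -> not full
Total rows cleared: 4

Answer: 4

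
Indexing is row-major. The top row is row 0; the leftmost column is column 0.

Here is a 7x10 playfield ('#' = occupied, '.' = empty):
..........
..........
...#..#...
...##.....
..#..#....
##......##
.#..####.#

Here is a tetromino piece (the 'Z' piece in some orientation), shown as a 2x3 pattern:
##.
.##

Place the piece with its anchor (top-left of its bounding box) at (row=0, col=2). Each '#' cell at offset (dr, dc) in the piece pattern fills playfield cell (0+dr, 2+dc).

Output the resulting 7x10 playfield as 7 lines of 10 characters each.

Fill (0+0,2+0) = (0,2)
Fill (0+0,2+1) = (0,3)
Fill (0+1,2+1) = (1,3)
Fill (0+1,2+2) = (1,4)

Answer: ..##......
...##.....
...#..#...
...##.....
..#..#....
##......##
.#..####.#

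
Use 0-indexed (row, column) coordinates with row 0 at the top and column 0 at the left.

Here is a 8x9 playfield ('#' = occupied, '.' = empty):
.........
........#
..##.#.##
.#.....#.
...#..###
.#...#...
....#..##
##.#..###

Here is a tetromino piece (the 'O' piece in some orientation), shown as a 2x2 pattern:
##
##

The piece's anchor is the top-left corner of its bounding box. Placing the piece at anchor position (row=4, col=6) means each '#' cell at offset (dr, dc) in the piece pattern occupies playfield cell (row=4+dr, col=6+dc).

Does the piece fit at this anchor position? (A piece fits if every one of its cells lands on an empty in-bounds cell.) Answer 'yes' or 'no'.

Check each piece cell at anchor (4, 6):
  offset (0,0) -> (4,6): occupied ('#') -> FAIL
  offset (0,1) -> (4,7): occupied ('#') -> FAIL
  offset (1,0) -> (5,6): empty -> OK
  offset (1,1) -> (5,7): empty -> OK
All cells valid: no

Answer: no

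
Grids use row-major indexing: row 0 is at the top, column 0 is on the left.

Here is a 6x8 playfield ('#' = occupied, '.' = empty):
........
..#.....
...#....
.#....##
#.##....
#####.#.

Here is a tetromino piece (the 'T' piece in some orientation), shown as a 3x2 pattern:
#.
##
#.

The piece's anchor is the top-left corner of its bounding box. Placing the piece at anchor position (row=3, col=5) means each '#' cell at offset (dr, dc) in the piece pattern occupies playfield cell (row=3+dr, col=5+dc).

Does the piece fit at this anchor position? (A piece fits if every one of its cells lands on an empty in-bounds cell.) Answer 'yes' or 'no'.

Check each piece cell at anchor (3, 5):
  offset (0,0) -> (3,5): empty -> OK
  offset (1,0) -> (4,5): empty -> OK
  offset (1,1) -> (4,6): empty -> OK
  offset (2,0) -> (5,5): empty -> OK
All cells valid: yes

Answer: yes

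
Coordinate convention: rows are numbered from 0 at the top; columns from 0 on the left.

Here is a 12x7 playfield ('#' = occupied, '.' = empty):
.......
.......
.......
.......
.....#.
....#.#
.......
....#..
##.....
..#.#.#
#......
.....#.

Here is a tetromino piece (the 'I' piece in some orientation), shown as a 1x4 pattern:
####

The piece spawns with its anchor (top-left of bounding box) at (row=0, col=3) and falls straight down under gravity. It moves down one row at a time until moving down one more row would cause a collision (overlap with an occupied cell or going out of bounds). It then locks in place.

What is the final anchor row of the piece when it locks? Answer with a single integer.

Answer: 3

Derivation:
Spawn at (row=0, col=3). Try each row:
  row 0: fits
  row 1: fits
  row 2: fits
  row 3: fits
  row 4: blocked -> lock at row 3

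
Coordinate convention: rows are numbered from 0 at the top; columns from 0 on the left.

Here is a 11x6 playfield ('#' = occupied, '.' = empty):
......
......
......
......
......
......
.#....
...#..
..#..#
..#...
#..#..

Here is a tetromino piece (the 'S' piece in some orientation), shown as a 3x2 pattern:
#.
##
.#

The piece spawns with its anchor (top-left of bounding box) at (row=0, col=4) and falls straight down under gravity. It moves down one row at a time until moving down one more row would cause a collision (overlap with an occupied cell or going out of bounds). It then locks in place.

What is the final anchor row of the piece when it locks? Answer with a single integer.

Answer: 5

Derivation:
Spawn at (row=0, col=4). Try each row:
  row 0: fits
  row 1: fits
  row 2: fits
  row 3: fits
  row 4: fits
  row 5: fits
  row 6: blocked -> lock at row 5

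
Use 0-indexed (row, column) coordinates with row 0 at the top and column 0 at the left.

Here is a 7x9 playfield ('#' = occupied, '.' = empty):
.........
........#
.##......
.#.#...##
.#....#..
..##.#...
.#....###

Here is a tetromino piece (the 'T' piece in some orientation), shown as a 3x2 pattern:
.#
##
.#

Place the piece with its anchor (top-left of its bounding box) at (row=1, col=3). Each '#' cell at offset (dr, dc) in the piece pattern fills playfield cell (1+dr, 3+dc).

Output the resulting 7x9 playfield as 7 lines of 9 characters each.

Answer: .........
....#...#
.####....
.#.##..##
.#....#..
..##.#...
.#....###

Derivation:
Fill (1+0,3+1) = (1,4)
Fill (1+1,3+0) = (2,3)
Fill (1+1,3+1) = (2,4)
Fill (1+2,3+1) = (3,4)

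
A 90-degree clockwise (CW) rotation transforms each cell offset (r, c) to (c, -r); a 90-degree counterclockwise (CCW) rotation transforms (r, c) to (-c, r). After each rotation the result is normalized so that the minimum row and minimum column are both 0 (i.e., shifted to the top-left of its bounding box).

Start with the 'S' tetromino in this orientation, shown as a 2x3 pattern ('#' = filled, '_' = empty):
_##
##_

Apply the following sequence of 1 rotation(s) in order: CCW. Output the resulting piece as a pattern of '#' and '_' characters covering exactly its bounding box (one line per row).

Start:
_##
##_
After rotation 1 (CCW):
#_
##
_#

Answer: #_
##
_#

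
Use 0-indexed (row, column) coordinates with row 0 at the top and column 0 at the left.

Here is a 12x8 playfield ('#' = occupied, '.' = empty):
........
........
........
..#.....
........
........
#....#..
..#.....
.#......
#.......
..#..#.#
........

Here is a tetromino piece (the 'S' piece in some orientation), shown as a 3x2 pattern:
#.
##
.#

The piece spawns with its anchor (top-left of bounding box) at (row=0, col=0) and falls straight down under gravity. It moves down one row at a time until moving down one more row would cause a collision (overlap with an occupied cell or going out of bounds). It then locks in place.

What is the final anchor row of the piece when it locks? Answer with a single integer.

Spawn at (row=0, col=0). Try each row:
  row 0: fits
  row 1: fits
  row 2: fits
  row 3: fits
  row 4: fits
  row 5: blocked -> lock at row 4

Answer: 4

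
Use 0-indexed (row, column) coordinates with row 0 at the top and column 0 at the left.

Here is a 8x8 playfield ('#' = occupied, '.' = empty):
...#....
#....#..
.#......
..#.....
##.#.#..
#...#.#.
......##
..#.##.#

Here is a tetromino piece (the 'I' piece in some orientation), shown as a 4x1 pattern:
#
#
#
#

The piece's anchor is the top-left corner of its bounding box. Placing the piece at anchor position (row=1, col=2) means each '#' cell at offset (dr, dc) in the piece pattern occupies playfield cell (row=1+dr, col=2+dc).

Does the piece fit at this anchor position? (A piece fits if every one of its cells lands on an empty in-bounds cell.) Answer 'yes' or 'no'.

Answer: no

Derivation:
Check each piece cell at anchor (1, 2):
  offset (0,0) -> (1,2): empty -> OK
  offset (1,0) -> (2,2): empty -> OK
  offset (2,0) -> (3,2): occupied ('#') -> FAIL
  offset (3,0) -> (4,2): empty -> OK
All cells valid: no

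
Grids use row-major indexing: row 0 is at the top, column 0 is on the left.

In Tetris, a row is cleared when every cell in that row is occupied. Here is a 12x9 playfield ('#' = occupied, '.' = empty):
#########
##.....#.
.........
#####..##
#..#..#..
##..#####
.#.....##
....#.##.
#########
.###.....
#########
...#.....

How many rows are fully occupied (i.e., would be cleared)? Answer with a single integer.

Answer: 3

Derivation:
Check each row:
  row 0: 0 empty cells -> FULL (clear)
  row 1: 6 empty cells -> not full
  row 2: 9 empty cells -> not full
  row 3: 2 empty cells -> not full
  row 4: 6 empty cells -> not full
  row 5: 2 empty cells -> not full
  row 6: 6 empty cells -> not full
  row 7: 6 empty cells -> not full
  row 8: 0 empty cells -> FULL (clear)
  row 9: 6 empty cells -> not full
  row 10: 0 empty cells -> FULL (clear)
  row 11: 8 empty cells -> not full
Total rows cleared: 3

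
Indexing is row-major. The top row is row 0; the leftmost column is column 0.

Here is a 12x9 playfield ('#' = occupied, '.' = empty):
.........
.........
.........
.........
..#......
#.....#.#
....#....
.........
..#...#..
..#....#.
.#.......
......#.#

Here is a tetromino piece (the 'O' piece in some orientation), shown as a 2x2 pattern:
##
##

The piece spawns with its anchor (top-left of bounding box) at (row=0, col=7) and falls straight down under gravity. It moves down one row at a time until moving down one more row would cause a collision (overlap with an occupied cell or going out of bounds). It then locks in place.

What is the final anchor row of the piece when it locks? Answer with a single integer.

Answer: 3

Derivation:
Spawn at (row=0, col=7). Try each row:
  row 0: fits
  row 1: fits
  row 2: fits
  row 3: fits
  row 4: blocked -> lock at row 3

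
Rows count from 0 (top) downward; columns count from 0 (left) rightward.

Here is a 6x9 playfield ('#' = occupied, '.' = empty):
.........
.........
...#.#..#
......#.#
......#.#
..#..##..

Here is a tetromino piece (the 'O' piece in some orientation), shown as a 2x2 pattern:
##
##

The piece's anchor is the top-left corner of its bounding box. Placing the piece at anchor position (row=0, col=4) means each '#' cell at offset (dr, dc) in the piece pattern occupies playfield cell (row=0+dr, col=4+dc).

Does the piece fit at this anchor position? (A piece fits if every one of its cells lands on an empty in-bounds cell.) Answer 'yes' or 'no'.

Answer: yes

Derivation:
Check each piece cell at anchor (0, 4):
  offset (0,0) -> (0,4): empty -> OK
  offset (0,1) -> (0,5): empty -> OK
  offset (1,0) -> (1,4): empty -> OK
  offset (1,1) -> (1,5): empty -> OK
All cells valid: yes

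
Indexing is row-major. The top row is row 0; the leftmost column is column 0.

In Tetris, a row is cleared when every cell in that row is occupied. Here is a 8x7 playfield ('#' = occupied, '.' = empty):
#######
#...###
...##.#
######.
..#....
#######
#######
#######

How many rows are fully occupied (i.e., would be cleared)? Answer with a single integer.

Check each row:
  row 0: 0 empty cells -> FULL (clear)
  row 1: 3 empty cells -> not full
  row 2: 4 empty cells -> not full
  row 3: 1 empty cell -> not full
  row 4: 6 empty cells -> not full
  row 5: 0 empty cells -> FULL (clear)
  row 6: 0 empty cells -> FULL (clear)
  row 7: 0 empty cells -> FULL (clear)
Total rows cleared: 4

Answer: 4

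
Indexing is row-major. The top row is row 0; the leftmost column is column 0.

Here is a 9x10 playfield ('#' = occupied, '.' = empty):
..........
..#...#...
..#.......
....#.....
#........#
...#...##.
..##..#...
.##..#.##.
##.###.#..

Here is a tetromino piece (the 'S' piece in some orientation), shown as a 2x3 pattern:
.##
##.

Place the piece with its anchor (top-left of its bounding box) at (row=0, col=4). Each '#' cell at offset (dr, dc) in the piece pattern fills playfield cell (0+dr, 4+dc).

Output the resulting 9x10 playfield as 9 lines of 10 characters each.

Answer: .....##...
..#.###...
..#.......
....#.....
#........#
...#...##.
..##..#...
.##..#.##.
##.###.#..

Derivation:
Fill (0+0,4+1) = (0,5)
Fill (0+0,4+2) = (0,6)
Fill (0+1,4+0) = (1,4)
Fill (0+1,4+1) = (1,5)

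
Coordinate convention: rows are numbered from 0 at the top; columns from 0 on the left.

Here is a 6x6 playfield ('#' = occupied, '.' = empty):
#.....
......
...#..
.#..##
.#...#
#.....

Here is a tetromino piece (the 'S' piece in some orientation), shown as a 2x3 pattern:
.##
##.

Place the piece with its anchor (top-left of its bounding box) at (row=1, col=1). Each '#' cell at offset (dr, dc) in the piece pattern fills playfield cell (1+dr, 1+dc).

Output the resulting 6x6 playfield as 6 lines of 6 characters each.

Fill (1+0,1+1) = (1,2)
Fill (1+0,1+2) = (1,3)
Fill (1+1,1+0) = (2,1)
Fill (1+1,1+1) = (2,2)

Answer: #.....
..##..
.###..
.#..##
.#...#
#.....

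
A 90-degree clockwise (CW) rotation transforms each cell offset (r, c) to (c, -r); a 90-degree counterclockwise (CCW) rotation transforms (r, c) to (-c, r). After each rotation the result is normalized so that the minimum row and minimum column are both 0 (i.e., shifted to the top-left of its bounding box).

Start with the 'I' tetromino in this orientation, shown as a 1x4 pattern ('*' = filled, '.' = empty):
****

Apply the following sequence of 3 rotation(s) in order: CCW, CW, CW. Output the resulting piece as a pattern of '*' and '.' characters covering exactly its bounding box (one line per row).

Start:
****
After rotation 1 (CCW):
*
*
*
*
After rotation 2 (CW):
****
After rotation 3 (CW):
*
*
*
*

Answer: *
*
*
*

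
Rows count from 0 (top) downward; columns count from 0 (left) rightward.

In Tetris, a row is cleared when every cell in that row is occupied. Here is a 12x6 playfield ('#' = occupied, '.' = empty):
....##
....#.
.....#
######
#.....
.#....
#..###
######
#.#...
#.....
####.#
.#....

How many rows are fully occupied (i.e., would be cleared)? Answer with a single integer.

Answer: 2

Derivation:
Check each row:
  row 0: 4 empty cells -> not full
  row 1: 5 empty cells -> not full
  row 2: 5 empty cells -> not full
  row 3: 0 empty cells -> FULL (clear)
  row 4: 5 empty cells -> not full
  row 5: 5 empty cells -> not full
  row 6: 2 empty cells -> not full
  row 7: 0 empty cells -> FULL (clear)
  row 8: 4 empty cells -> not full
  row 9: 5 empty cells -> not full
  row 10: 1 empty cell -> not full
  row 11: 5 empty cells -> not full
Total rows cleared: 2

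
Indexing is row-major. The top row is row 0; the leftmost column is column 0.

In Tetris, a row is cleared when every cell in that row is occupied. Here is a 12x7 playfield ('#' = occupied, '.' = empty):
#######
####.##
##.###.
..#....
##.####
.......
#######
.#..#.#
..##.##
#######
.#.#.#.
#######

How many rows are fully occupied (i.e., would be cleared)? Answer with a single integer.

Check each row:
  row 0: 0 empty cells -> FULL (clear)
  row 1: 1 empty cell -> not full
  row 2: 2 empty cells -> not full
  row 3: 6 empty cells -> not full
  row 4: 1 empty cell -> not full
  row 5: 7 empty cells -> not full
  row 6: 0 empty cells -> FULL (clear)
  row 7: 4 empty cells -> not full
  row 8: 3 empty cells -> not full
  row 9: 0 empty cells -> FULL (clear)
  row 10: 4 empty cells -> not full
  row 11: 0 empty cells -> FULL (clear)
Total rows cleared: 4

Answer: 4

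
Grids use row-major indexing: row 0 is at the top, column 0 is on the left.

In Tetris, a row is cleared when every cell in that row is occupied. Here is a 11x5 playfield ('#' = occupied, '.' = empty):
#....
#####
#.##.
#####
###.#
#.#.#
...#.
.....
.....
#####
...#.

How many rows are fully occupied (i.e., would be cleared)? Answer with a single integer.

Check each row:
  row 0: 4 empty cells -> not full
  row 1: 0 empty cells -> FULL (clear)
  row 2: 2 empty cells -> not full
  row 3: 0 empty cells -> FULL (clear)
  row 4: 1 empty cell -> not full
  row 5: 2 empty cells -> not full
  row 6: 4 empty cells -> not full
  row 7: 5 empty cells -> not full
  row 8: 5 empty cells -> not full
  row 9: 0 empty cells -> FULL (clear)
  row 10: 4 empty cells -> not full
Total rows cleared: 3

Answer: 3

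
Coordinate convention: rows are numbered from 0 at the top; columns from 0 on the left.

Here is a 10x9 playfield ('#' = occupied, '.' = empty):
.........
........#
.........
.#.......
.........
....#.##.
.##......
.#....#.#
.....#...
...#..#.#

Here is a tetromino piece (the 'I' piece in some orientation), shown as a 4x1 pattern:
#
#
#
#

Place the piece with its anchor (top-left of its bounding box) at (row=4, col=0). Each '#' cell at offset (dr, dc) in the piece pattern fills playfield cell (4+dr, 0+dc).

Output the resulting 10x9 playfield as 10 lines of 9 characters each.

Fill (4+0,0+0) = (4,0)
Fill (4+1,0+0) = (5,0)
Fill (4+2,0+0) = (6,0)
Fill (4+3,0+0) = (7,0)

Answer: .........
........#
.........
.#.......
#........
#...#.##.
###......
##....#.#
.....#...
...#..#.#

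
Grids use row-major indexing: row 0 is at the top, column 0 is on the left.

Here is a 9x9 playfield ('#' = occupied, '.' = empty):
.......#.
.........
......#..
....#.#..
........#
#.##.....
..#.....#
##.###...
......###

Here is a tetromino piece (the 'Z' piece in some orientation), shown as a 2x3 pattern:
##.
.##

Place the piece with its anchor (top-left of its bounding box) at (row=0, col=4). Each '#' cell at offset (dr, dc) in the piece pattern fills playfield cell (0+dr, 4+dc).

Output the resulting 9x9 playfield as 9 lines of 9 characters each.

Fill (0+0,4+0) = (0,4)
Fill (0+0,4+1) = (0,5)
Fill (0+1,4+1) = (1,5)
Fill (0+1,4+2) = (1,6)

Answer: ....##.#.
.....##..
......#..
....#.#..
........#
#.##.....
..#.....#
##.###...
......###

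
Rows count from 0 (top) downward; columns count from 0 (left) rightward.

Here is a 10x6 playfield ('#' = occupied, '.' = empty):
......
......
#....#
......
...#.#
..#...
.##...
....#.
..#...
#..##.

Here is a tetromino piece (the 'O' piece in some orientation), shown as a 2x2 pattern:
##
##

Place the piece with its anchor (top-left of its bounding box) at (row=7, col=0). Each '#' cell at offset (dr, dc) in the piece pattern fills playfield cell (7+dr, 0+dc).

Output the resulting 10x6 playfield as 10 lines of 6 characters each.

Answer: ......
......
#....#
......
...#.#
..#...
.##...
##..#.
###...
#..##.

Derivation:
Fill (7+0,0+0) = (7,0)
Fill (7+0,0+1) = (7,1)
Fill (7+1,0+0) = (8,0)
Fill (7+1,0+1) = (8,1)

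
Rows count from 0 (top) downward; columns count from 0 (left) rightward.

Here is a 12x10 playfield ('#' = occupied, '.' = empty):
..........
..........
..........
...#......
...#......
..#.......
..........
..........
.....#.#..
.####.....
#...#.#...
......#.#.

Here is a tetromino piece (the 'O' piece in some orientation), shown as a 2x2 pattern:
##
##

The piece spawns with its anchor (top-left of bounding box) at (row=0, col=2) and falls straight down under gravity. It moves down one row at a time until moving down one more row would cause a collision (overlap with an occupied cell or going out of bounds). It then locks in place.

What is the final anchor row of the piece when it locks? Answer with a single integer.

Spawn at (row=0, col=2). Try each row:
  row 0: fits
  row 1: fits
  row 2: blocked -> lock at row 1

Answer: 1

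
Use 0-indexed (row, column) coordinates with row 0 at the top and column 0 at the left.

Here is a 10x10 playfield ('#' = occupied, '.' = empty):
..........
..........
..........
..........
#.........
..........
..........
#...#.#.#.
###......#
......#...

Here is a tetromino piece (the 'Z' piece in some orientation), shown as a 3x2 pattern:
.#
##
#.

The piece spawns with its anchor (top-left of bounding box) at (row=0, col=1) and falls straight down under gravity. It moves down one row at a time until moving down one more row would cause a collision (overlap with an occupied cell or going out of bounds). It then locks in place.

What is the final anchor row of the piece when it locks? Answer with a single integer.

Spawn at (row=0, col=1). Try each row:
  row 0: fits
  row 1: fits
  row 2: fits
  row 3: fits
  row 4: fits
  row 5: fits
  row 6: blocked -> lock at row 5

Answer: 5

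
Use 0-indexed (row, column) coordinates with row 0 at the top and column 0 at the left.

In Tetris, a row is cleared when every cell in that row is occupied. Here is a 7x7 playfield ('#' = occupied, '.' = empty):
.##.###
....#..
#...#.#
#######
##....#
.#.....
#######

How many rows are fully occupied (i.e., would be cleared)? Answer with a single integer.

Check each row:
  row 0: 2 empty cells -> not full
  row 1: 6 empty cells -> not full
  row 2: 4 empty cells -> not full
  row 3: 0 empty cells -> FULL (clear)
  row 4: 4 empty cells -> not full
  row 5: 6 empty cells -> not full
  row 6: 0 empty cells -> FULL (clear)
Total rows cleared: 2

Answer: 2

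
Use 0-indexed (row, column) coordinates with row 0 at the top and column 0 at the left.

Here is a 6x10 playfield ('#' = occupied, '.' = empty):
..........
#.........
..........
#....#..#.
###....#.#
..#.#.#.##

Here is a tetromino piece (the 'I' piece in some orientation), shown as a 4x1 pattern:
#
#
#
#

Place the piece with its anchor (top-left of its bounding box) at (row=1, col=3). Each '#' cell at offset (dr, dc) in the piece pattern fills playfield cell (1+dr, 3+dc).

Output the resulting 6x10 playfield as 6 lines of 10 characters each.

Answer: ..........
#..#......
...#......
#..#.#..#.
####...#.#
..#.#.#.##

Derivation:
Fill (1+0,3+0) = (1,3)
Fill (1+1,3+0) = (2,3)
Fill (1+2,3+0) = (3,3)
Fill (1+3,3+0) = (4,3)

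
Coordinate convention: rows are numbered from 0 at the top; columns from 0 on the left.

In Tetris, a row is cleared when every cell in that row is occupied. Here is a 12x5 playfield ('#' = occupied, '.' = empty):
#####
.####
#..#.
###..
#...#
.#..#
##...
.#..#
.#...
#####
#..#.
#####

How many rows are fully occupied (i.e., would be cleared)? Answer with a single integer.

Check each row:
  row 0: 0 empty cells -> FULL (clear)
  row 1: 1 empty cell -> not full
  row 2: 3 empty cells -> not full
  row 3: 2 empty cells -> not full
  row 4: 3 empty cells -> not full
  row 5: 3 empty cells -> not full
  row 6: 3 empty cells -> not full
  row 7: 3 empty cells -> not full
  row 8: 4 empty cells -> not full
  row 9: 0 empty cells -> FULL (clear)
  row 10: 3 empty cells -> not full
  row 11: 0 empty cells -> FULL (clear)
Total rows cleared: 3

Answer: 3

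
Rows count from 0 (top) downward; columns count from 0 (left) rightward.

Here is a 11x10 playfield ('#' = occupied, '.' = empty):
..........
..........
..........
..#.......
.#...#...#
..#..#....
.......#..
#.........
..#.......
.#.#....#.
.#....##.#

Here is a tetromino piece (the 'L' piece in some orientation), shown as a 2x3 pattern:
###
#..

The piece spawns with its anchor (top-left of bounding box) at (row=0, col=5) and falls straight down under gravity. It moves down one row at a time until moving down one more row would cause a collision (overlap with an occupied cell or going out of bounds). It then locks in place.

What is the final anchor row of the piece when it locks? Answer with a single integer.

Answer: 2

Derivation:
Spawn at (row=0, col=5). Try each row:
  row 0: fits
  row 1: fits
  row 2: fits
  row 3: blocked -> lock at row 2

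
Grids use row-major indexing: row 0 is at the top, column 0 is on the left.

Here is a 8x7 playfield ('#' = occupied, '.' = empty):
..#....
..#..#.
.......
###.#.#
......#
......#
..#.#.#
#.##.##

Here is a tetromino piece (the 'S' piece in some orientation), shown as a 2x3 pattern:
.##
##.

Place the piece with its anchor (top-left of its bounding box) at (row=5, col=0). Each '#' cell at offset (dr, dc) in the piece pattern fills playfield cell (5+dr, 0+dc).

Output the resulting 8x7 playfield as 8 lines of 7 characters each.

Fill (5+0,0+1) = (5,1)
Fill (5+0,0+2) = (5,2)
Fill (5+1,0+0) = (6,0)
Fill (5+1,0+1) = (6,1)

Answer: ..#....
..#..#.
.......
###.#.#
......#
.##...#
###.#.#
#.##.##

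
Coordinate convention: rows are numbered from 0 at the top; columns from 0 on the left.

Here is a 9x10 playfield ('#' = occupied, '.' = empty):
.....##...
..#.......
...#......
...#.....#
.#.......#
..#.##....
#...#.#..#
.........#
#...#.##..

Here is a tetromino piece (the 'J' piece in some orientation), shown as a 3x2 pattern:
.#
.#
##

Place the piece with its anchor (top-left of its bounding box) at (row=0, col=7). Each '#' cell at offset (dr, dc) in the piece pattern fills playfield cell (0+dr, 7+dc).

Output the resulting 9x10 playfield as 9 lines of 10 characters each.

Fill (0+0,7+1) = (0,8)
Fill (0+1,7+1) = (1,8)
Fill (0+2,7+0) = (2,7)
Fill (0+2,7+1) = (2,8)

Answer: .....##.#.
..#.....#.
...#...##.
...#.....#
.#.......#
..#.##....
#...#.#..#
.........#
#...#.##..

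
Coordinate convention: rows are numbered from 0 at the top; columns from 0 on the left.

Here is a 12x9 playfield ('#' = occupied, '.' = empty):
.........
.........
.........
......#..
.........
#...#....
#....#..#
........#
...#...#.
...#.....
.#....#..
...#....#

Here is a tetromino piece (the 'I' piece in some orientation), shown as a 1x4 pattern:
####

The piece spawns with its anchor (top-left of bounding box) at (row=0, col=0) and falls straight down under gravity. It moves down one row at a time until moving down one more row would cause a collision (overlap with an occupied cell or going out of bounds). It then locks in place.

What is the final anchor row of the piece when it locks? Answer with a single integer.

Answer: 4

Derivation:
Spawn at (row=0, col=0). Try each row:
  row 0: fits
  row 1: fits
  row 2: fits
  row 3: fits
  row 4: fits
  row 5: blocked -> lock at row 4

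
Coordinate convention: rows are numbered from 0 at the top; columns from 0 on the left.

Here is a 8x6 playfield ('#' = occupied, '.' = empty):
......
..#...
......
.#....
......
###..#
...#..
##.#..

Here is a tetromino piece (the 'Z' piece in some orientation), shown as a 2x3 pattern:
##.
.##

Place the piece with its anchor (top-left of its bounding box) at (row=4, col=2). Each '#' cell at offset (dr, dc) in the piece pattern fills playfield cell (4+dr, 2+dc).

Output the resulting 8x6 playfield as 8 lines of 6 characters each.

Fill (4+0,2+0) = (4,2)
Fill (4+0,2+1) = (4,3)
Fill (4+1,2+1) = (5,3)
Fill (4+1,2+2) = (5,4)

Answer: ......
..#...
......
.#....
..##..
######
...#..
##.#..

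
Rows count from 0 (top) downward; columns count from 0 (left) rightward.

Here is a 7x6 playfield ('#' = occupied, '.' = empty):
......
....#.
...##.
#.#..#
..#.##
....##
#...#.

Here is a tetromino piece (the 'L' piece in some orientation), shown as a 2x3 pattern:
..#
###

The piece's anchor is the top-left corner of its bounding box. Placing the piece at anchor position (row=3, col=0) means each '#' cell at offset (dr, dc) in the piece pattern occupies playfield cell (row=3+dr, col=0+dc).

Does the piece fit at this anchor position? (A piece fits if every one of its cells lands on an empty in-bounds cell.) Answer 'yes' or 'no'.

Answer: no

Derivation:
Check each piece cell at anchor (3, 0):
  offset (0,2) -> (3,2): occupied ('#') -> FAIL
  offset (1,0) -> (4,0): empty -> OK
  offset (1,1) -> (4,1): empty -> OK
  offset (1,2) -> (4,2): occupied ('#') -> FAIL
All cells valid: no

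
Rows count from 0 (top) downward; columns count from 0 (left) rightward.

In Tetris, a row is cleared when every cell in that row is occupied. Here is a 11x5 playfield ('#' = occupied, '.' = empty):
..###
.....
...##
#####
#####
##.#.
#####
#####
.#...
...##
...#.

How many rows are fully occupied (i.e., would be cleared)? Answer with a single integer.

Answer: 4

Derivation:
Check each row:
  row 0: 2 empty cells -> not full
  row 1: 5 empty cells -> not full
  row 2: 3 empty cells -> not full
  row 3: 0 empty cells -> FULL (clear)
  row 4: 0 empty cells -> FULL (clear)
  row 5: 2 empty cells -> not full
  row 6: 0 empty cells -> FULL (clear)
  row 7: 0 empty cells -> FULL (clear)
  row 8: 4 empty cells -> not full
  row 9: 3 empty cells -> not full
  row 10: 4 empty cells -> not full
Total rows cleared: 4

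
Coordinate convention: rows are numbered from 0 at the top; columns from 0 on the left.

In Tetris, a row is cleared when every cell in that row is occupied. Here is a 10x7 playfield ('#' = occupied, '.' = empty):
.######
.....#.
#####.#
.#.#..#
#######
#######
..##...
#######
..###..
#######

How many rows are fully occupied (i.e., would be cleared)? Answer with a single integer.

Answer: 4

Derivation:
Check each row:
  row 0: 1 empty cell -> not full
  row 1: 6 empty cells -> not full
  row 2: 1 empty cell -> not full
  row 3: 4 empty cells -> not full
  row 4: 0 empty cells -> FULL (clear)
  row 5: 0 empty cells -> FULL (clear)
  row 6: 5 empty cells -> not full
  row 7: 0 empty cells -> FULL (clear)
  row 8: 4 empty cells -> not full
  row 9: 0 empty cells -> FULL (clear)
Total rows cleared: 4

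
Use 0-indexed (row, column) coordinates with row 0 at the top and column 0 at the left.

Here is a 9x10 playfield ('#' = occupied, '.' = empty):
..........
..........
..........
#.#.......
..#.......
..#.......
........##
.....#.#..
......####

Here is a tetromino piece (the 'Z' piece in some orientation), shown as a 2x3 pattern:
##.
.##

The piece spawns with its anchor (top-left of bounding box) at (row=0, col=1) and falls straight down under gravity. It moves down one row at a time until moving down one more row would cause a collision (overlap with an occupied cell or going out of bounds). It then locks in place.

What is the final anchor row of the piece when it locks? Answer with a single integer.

Answer: 1

Derivation:
Spawn at (row=0, col=1). Try each row:
  row 0: fits
  row 1: fits
  row 2: blocked -> lock at row 1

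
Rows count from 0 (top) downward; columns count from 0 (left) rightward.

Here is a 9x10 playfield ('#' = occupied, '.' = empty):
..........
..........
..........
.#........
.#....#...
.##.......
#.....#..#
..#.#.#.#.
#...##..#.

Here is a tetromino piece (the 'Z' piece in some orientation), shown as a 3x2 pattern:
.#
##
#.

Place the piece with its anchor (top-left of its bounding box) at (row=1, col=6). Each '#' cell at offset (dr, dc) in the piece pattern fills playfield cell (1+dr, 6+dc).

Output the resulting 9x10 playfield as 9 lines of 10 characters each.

Answer: ..........
.......#..
......##..
.#....#...
.#....#...
.##.......
#.....#..#
..#.#.#.#.
#...##..#.

Derivation:
Fill (1+0,6+1) = (1,7)
Fill (1+1,6+0) = (2,6)
Fill (1+1,6+1) = (2,7)
Fill (1+2,6+0) = (3,6)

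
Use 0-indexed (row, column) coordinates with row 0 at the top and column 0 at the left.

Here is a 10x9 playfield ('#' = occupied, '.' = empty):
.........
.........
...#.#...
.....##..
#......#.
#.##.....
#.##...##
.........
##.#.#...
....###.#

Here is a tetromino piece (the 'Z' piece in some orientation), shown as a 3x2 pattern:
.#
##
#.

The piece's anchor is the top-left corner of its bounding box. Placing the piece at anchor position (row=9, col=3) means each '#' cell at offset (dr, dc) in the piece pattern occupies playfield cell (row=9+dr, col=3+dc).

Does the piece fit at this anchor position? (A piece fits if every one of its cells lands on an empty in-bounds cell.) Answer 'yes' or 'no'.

Answer: no

Derivation:
Check each piece cell at anchor (9, 3):
  offset (0,1) -> (9,4): occupied ('#') -> FAIL
  offset (1,0) -> (10,3): out of bounds -> FAIL
  offset (1,1) -> (10,4): out of bounds -> FAIL
  offset (2,0) -> (11,3): out of bounds -> FAIL
All cells valid: no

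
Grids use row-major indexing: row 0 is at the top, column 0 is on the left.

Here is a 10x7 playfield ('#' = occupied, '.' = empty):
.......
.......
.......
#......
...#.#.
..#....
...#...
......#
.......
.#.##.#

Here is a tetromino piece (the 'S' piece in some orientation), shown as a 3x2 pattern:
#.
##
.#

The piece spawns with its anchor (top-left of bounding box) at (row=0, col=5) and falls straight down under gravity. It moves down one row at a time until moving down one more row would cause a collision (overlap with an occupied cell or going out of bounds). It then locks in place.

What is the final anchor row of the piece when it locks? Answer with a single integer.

Spawn at (row=0, col=5). Try each row:
  row 0: fits
  row 1: fits
  row 2: fits
  row 3: blocked -> lock at row 2

Answer: 2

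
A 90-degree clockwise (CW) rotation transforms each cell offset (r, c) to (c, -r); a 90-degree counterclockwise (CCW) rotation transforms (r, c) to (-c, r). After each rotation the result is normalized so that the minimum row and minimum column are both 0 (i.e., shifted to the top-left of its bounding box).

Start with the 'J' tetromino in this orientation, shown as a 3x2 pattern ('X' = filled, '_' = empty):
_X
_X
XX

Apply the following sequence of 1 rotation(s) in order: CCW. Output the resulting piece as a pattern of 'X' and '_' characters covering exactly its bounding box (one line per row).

Start:
_X
_X
XX
After rotation 1 (CCW):
XXX
__X

Answer: XXX
__X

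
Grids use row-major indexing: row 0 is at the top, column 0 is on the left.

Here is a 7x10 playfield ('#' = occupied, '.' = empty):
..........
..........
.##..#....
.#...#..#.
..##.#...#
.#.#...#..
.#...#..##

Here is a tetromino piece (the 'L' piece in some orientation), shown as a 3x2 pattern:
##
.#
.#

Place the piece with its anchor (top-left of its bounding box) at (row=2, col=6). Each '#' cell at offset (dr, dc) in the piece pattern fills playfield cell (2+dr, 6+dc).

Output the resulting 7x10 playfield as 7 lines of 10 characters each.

Fill (2+0,6+0) = (2,6)
Fill (2+0,6+1) = (2,7)
Fill (2+1,6+1) = (3,7)
Fill (2+2,6+1) = (4,7)

Answer: ..........
..........
.##..###..
.#...#.##.
..##.#.#.#
.#.#...#..
.#...#..##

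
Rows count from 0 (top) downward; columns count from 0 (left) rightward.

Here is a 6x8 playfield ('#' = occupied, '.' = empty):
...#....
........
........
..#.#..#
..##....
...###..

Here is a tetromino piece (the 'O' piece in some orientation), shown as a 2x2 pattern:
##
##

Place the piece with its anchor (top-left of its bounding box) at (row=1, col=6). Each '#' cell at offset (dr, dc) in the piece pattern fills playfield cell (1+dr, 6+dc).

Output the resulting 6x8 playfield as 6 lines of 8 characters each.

Answer: ...#....
......##
......##
..#.#..#
..##....
...###..

Derivation:
Fill (1+0,6+0) = (1,6)
Fill (1+0,6+1) = (1,7)
Fill (1+1,6+0) = (2,6)
Fill (1+1,6+1) = (2,7)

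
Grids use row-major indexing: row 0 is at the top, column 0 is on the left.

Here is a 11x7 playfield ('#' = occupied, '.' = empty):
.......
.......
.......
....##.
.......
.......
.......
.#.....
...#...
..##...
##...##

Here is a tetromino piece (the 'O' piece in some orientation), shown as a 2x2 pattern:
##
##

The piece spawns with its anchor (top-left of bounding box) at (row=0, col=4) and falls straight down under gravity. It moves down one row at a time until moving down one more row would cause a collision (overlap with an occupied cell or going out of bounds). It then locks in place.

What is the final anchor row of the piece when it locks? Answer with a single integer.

Spawn at (row=0, col=4). Try each row:
  row 0: fits
  row 1: fits
  row 2: blocked -> lock at row 1

Answer: 1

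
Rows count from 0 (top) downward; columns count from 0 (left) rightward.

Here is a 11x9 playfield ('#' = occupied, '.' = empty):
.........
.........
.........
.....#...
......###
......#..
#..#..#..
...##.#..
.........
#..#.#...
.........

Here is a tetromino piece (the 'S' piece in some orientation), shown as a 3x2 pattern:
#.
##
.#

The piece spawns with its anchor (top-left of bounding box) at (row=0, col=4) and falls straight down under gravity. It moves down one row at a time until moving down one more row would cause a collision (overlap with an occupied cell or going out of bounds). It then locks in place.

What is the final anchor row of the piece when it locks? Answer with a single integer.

Spawn at (row=0, col=4). Try each row:
  row 0: fits
  row 1: blocked -> lock at row 0

Answer: 0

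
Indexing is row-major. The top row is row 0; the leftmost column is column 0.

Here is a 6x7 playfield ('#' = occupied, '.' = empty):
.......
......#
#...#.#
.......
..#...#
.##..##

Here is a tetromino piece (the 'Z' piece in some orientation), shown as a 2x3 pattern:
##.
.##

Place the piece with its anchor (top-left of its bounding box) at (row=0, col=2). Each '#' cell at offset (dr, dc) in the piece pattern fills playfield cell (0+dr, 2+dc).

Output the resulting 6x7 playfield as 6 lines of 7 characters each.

Fill (0+0,2+0) = (0,2)
Fill (0+0,2+1) = (0,3)
Fill (0+1,2+1) = (1,3)
Fill (0+1,2+2) = (1,4)

Answer: ..##...
...##.#
#...#.#
.......
..#...#
.##..##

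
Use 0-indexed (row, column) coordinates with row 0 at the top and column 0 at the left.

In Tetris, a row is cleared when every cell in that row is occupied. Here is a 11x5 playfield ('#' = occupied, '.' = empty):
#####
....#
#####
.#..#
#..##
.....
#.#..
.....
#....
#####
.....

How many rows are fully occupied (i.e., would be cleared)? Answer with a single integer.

Answer: 3

Derivation:
Check each row:
  row 0: 0 empty cells -> FULL (clear)
  row 1: 4 empty cells -> not full
  row 2: 0 empty cells -> FULL (clear)
  row 3: 3 empty cells -> not full
  row 4: 2 empty cells -> not full
  row 5: 5 empty cells -> not full
  row 6: 3 empty cells -> not full
  row 7: 5 empty cells -> not full
  row 8: 4 empty cells -> not full
  row 9: 0 empty cells -> FULL (clear)
  row 10: 5 empty cells -> not full
Total rows cleared: 3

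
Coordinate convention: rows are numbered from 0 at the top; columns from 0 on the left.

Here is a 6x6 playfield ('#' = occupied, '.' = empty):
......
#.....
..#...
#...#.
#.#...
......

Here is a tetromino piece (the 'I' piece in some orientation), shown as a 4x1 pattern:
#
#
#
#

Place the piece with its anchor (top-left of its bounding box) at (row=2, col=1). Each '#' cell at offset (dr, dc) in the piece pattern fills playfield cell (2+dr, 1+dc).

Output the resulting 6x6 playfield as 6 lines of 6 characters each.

Fill (2+0,1+0) = (2,1)
Fill (2+1,1+0) = (3,1)
Fill (2+2,1+0) = (4,1)
Fill (2+3,1+0) = (5,1)

Answer: ......
#.....
.##...
##..#.
###...
.#....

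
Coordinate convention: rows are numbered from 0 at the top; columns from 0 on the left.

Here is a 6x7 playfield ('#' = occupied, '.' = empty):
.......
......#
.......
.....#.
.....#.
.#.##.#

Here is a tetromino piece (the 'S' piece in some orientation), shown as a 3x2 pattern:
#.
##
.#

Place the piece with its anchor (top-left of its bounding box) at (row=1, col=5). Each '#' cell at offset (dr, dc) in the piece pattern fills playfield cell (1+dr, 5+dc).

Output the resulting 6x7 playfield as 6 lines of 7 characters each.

Fill (1+0,5+0) = (1,5)
Fill (1+1,5+0) = (2,5)
Fill (1+1,5+1) = (2,6)
Fill (1+2,5+1) = (3,6)

Answer: .......
.....##
.....##
.....##
.....#.
.#.##.#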